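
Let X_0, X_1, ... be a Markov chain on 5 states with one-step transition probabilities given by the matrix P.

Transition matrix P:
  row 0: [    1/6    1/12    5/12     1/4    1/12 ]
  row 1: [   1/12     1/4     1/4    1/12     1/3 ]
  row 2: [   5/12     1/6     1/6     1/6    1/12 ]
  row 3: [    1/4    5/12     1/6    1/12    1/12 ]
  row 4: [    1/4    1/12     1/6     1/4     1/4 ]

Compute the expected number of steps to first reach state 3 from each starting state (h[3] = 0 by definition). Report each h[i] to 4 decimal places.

First-step conditioning: h[3] = 0; for i ≠ 3, h[i] = 1 + Σ_k P[i][k]·h[k].
  h[0] = 1 + 1/6·h[0] + 1/12·h[1] + 5/12·h[2] + 1/12·h[4]
  h[1] = 1 + 1/12·h[0] + 1/4·h[1] + 1/4·h[2] + 1/3·h[4]
  h[2] = 1 + 5/12·h[0] + 1/6·h[1] + 1/6·h[2] + 1/12·h[4]
  h[4] = 1 + 1/4·h[0] + 1/12·h[1] + 1/6·h[2] + 1/4·h[4]
Solving the 4×4 linear system over states ≠ 3 gives exactly h = [4587/938, 2700/469, 4947/938, 0, 4479/938] (h[3] = 0 is the target).

h = [4.8902, 5.7569, 5.2740, 0.0000, 4.7751]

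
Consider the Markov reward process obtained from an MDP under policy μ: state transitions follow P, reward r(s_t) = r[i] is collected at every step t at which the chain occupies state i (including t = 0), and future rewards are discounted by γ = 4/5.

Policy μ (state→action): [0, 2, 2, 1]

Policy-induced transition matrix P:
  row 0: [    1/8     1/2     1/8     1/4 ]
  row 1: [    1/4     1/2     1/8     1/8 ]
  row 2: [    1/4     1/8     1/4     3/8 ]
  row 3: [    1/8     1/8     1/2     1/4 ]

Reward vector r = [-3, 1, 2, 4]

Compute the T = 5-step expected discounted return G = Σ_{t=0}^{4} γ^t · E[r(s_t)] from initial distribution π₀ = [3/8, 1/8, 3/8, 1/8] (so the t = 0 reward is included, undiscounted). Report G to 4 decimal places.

t=0: π = [0.3750, 0.1250, 0.3750, 0.1250], E[r] = 0.2500, γ^t·E[r] = 0.250000, running G = 0.250000
t=1: π = [0.1875, 0.3125, 0.2188, 0.2813], E[r] = 1.3125, γ^t·E[r] = 1.050000, running G = 1.300000
t=2: π = [0.1914, 0.3125, 0.2578, 0.2383], E[r] = 1.2070, γ^t·E[r] = 0.772500, running G = 2.072500
t=3: π = [0.1963, 0.3140, 0.2466, 0.2432], E[r] = 1.1909, γ^t·E[r] = 0.609750, running G = 2.682250
t=4: π = [0.1951, 0.3163, 0.2470, 0.2416], E[r] = 1.1915, γ^t·E[r] = 0.488025, running G = 3.170275

G = 3.1703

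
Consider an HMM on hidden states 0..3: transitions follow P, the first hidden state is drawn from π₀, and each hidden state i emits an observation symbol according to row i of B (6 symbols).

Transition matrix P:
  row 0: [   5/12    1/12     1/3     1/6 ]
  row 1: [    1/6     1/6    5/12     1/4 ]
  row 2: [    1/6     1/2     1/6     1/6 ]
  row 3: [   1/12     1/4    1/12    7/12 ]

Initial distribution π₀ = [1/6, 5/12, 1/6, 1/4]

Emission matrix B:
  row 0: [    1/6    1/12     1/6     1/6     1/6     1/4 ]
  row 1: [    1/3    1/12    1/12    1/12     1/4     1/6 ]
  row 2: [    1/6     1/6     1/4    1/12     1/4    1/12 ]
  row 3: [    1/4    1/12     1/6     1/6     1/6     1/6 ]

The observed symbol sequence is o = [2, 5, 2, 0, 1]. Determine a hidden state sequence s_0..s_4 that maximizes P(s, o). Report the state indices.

path = [2, 1, 2, 1, 2]

t=0: δ = [2.778e-02, 3.472e-02, 4.167e-02, 4.167e-02]  (obs o_0=2)
t=1: δ = [2.894e-03, 3.472e-03, 1.206e-03, 4.051e-03]  ψ = [0, 2, 1, 3]  (obs o_1=5)
t=2: δ = [2.009e-04, 8.439e-05, 3.617e-04, 3.938e-04]  ψ = [0, 3, 1, 3]  (obs o_2=2)
t=3: δ = [1.395e-05, 6.028e-05, 1.116e-05, 5.744e-05]  ψ = [0, 2, 0, 3]  (obs o_3=0)
t=4: δ = [8.372e-07, 1.197e-06, 4.186e-06, 2.792e-06]  ψ = [1, 3, 1, 3]  (obs o_4=1)
backtrack: best end state = 2; path = [2, 1, 2, 1, 2]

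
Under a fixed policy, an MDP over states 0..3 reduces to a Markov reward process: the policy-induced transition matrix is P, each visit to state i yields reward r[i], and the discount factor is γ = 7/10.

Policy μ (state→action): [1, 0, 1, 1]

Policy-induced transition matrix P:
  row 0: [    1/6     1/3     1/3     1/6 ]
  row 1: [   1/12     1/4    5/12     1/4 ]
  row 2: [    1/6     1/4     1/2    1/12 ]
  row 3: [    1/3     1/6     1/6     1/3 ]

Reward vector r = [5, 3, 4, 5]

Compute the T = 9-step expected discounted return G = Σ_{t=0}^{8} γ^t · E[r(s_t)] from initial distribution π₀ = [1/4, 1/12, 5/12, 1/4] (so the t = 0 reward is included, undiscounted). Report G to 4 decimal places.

G = 13.4739

t=0: π = [0.2500, 0.0833, 0.4167, 0.2500], E[r] = 4.4167, γ^t·E[r] = 4.416667, running G = 4.416667
t=1: π = [0.2014, 0.2500, 0.3681, 0.1806], E[r] = 4.1319, γ^t·E[r] = 2.892361, running G = 7.309028
t=2: π = [0.1759, 0.2517, 0.3854, 0.1869], E[r] = 4.1111, γ^t·E[r] = 2.014444, running G = 9.323472
t=3: π = [0.1768, 0.2491, 0.3874, 0.1867], E[r] = 4.1144, γ^t·E[r] = 1.411252, running G = 10.734725
t=4: π = [0.1770, 0.2492, 0.3875, 0.1863], E[r] = 4.1141, γ^t·E[r] = 0.987795, running G = 11.722519
t=5: π = [0.1769, 0.2492, 0.3876, 0.1862], E[r] = 4.1139, γ^t·E[r] = 0.691422, running G = 12.413941
t=6: π = [0.1769, 0.2492, 0.3877, 0.1862], E[r] = 4.1139, γ^t·E[r] = 0.483991, running G = 12.897933
t=7: π = [0.1769, 0.2492, 0.3877, 0.1862], E[r] = 4.1139, γ^t·E[r] = 0.338793, running G = 13.236726
t=8: π = [0.1769, 0.2492, 0.3877, 0.1862], E[r] = 4.1138, γ^t·E[r] = 0.237155, running G = 13.473881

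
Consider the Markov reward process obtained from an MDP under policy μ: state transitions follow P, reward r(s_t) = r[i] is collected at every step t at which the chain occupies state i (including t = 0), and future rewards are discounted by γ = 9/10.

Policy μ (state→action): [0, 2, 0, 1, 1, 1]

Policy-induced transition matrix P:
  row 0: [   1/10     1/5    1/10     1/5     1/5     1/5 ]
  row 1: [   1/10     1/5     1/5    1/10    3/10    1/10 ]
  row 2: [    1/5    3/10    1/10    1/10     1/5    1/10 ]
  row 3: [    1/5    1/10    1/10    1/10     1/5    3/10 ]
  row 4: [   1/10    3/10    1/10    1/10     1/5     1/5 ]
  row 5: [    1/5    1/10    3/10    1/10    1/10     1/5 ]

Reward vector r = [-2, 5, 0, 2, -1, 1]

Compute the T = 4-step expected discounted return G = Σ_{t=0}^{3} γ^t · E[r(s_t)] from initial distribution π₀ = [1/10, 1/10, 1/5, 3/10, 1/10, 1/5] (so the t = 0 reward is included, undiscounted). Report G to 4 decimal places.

t=0: π = [0.1000, 0.1000, 0.2000, 0.3000, 0.1000, 0.2000], E[r] = 1.0000, γ^t·E[r] = 1.000000, running G = 1.000000
t=1: π = [0.1700, 0.1800, 0.1500, 0.1100, 0.1900, 0.2000], E[r] = 0.7900, γ^t·E[r] = 0.711000, running G = 1.711000
t=2: π = [0.1460, 0.2030, 0.1580, 0.1170, 0.1980, 0.1780], E[r] = 0.9370, γ^t·E[r] = 0.758970, running G = 2.469970
t=3: π = [0.1453, 0.2061, 0.1559, 0.1146, 0.2025, 0.1756], E[r] = 0.9422, γ^t·E[r] = 0.686864, running G = 3.156834

G = 3.1568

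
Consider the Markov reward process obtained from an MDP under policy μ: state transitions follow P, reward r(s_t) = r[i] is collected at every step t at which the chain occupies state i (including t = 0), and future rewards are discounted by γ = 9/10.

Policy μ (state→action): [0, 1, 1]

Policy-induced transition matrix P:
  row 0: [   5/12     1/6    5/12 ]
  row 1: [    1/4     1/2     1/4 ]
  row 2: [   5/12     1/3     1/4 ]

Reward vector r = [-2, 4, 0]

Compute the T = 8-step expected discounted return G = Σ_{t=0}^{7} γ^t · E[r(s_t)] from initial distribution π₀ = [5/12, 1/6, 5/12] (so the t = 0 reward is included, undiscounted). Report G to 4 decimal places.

G = 2.3507

t=0: π = [0.4167, 0.1667, 0.4167], E[r] = -0.1667, γ^t·E[r] = -0.166667, running G = -0.166667
t=1: π = [0.3889, 0.2917, 0.3194], E[r] = 0.3889, γ^t·E[r] = 0.350000, running G = 0.183333
t=2: π = [0.3681, 0.3171, 0.3148], E[r] = 0.5324, γ^t·E[r] = 0.431250, running G = 0.614583
t=3: π = [0.3638, 0.3248, 0.3113], E[r] = 0.5718, γ^t·E[r] = 0.416813, running G = 1.031396
t=4: π = [0.3625, 0.3268, 0.3106], E[r] = 0.5823, γ^t·E[r] = 0.382050, running G = 1.413446
t=5: π = [0.3622, 0.3274, 0.3104], E[r] = 0.5852, γ^t·E[r] = 0.345528, running G = 1.758974
t=6: π = [0.3621, 0.3275, 0.3104], E[r] = 0.5859, γ^t·E[r] = 0.311384, running G = 2.070358
t=7: π = [0.3621, 0.3276, 0.3104], E[r] = 0.5861, γ^t·E[r] = 0.280344, running G = 2.350702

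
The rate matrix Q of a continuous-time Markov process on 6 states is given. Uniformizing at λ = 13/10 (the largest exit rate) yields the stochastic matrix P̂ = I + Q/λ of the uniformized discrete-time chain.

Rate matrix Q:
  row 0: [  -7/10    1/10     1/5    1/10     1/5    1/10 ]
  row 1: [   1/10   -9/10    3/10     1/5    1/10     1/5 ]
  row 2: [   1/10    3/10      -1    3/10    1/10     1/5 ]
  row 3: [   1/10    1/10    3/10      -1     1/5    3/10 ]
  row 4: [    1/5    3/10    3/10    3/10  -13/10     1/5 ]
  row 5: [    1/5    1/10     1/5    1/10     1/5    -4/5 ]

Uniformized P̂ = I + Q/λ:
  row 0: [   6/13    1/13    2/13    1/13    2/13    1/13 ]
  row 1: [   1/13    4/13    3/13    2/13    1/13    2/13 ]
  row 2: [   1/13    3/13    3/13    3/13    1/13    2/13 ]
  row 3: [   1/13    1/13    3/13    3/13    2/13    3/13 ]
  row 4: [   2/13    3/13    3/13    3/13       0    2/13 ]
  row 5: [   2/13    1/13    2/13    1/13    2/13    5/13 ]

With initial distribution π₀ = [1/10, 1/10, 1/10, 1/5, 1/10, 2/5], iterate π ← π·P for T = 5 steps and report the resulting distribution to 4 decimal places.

t=0: π = [0.1000, 0.1000, 0.1000, 0.2000, 0.1000, 0.4000]
t=1: π = [0.1538, 0.1308, 0.1923, 0.1462, 0.1231, 0.2538]
t=2: π = [0.1651, 0.1556, 0.1994, 0.1580, 0.1101, 0.2118]
t=3: π = [0.1652, 0.1604, 0.2018, 0.1608, 0.1096, 0.2022]
t=4: π = [0.1644, 0.1619, 0.2025, 0.1619, 0.1091, 0.2002]
t=5: π = [0.1640, 0.1622, 0.2027, 0.1622, 0.1090, 0.1998]

π = [0.1640, 0.1622, 0.2027, 0.1622, 0.1090, 0.1998]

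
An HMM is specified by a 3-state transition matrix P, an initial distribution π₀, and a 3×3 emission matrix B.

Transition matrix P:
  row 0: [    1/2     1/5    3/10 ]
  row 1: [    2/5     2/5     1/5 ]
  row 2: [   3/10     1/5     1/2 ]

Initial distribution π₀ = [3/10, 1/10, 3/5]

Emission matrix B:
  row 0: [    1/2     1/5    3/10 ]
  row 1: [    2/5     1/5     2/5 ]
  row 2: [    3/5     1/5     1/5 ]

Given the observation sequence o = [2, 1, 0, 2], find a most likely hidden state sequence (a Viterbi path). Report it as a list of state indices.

t=0: δ = [9.000e-02, 4.000e-02, 1.200e-01]  (obs o_0=2)
t=1: δ = [9.000e-03, 4.800e-03, 1.200e-02]  ψ = [0, 2, 2]  (obs o_1=1)
t=2: δ = [2.250e-03, 9.600e-04, 3.600e-03]  ψ = [0, 2, 2]  (obs o_2=0)
t=3: δ = [3.375e-04, 2.880e-04, 3.600e-04]  ψ = [0, 2, 2]  (obs o_3=2)
backtrack: best end state = 2; path = [2, 2, 2, 2]

path = [2, 2, 2, 2]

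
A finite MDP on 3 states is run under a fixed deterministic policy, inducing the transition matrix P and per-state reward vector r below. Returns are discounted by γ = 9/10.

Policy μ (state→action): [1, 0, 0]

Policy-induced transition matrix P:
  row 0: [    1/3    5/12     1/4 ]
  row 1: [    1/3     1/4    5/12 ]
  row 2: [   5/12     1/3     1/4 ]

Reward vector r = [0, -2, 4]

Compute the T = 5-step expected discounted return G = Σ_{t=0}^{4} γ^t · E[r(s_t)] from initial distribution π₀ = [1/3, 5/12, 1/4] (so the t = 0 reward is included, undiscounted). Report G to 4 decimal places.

G = 1.9377

t=0: π = [0.3333, 0.4167, 0.2500], E[r] = 0.1667, γ^t·E[r] = 0.166667, running G = 0.166667
t=1: π = [0.3542, 0.3264, 0.3194], E[r] = 0.6250, γ^t·E[r] = 0.562500, running G = 0.729167
t=2: π = [0.3600, 0.3356, 0.3044], E[r] = 0.5463, γ^t·E[r] = 0.442500, running G = 1.171667
t=3: π = [0.3587, 0.3354, 0.3059], E[r] = 0.5530, γ^t·E[r] = 0.403172, running G = 1.574839
t=4: π = [0.3588, 0.3353, 0.3059], E[r] = 0.5530, γ^t·E[r] = 0.362834, running G = 1.937672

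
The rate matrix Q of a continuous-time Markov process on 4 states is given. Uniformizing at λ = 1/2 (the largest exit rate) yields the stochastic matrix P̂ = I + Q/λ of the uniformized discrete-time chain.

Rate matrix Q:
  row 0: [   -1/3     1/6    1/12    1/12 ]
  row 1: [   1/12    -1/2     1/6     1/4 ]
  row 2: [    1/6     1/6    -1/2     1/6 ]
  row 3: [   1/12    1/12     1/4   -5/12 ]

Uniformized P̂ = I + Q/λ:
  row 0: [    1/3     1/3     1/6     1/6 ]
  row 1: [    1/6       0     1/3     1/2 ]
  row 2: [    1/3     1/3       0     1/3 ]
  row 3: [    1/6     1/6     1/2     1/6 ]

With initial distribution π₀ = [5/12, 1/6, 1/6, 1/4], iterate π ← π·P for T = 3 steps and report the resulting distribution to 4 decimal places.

t=0: π = [0.4167, 0.1667, 0.1667, 0.2500]
t=1: π = [0.2639, 0.2361, 0.2500, 0.2500]
t=2: π = [0.2523, 0.2130, 0.2477, 0.2870]
t=3: π = [0.2500, 0.2145, 0.2566, 0.2789]

π = [0.2500, 0.2145, 0.2566, 0.2789]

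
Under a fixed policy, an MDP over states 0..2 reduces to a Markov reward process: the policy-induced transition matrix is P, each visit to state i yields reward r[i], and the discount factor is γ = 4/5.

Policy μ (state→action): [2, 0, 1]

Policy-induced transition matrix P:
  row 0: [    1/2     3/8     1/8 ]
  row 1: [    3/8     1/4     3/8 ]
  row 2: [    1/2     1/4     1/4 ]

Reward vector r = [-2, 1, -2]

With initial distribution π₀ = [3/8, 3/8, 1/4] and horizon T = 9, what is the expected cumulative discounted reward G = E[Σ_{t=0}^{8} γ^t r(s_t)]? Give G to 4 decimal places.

t=0: π = [0.3750, 0.3750, 0.2500], E[r] = -0.8750, γ^t·E[r] = -0.875000, running G = -0.875000
t=1: π = [0.4531, 0.2969, 0.2500], E[r] = -1.1094, γ^t·E[r] = -0.887500, running G = -1.762500
t=2: π = [0.4629, 0.3066, 0.2305], E[r] = -1.0801, γ^t·E[r] = -0.691250, running G = -2.453750
t=3: π = [0.4617, 0.3079, 0.2305], E[r] = -1.0764, γ^t·E[r] = -0.551125, running G = -3.004875
t=4: π = [0.4615, 0.3077, 0.2308], E[r] = -1.0769, γ^t·E[r] = -0.441088, running G = -3.445963
t=5: π = [0.4615, 0.3077, 0.2308], E[r] = -1.0769, γ^t·E[r] = -0.352889, running G = -3.798851
t=6: π = [0.4615, 0.3077, 0.2308], E[r] = -1.0769, γ^t·E[r] = -0.282309, running G = -4.081160
t=7: π = [0.4615, 0.3077, 0.2308], E[r] = -1.0769, γ^t·E[r] = -0.225847, running G = -4.307007
t=8: π = [0.4615, 0.3077, 0.2308], E[r] = -1.0769, γ^t·E[r] = -0.180678, running G = -4.487685

G = -4.4877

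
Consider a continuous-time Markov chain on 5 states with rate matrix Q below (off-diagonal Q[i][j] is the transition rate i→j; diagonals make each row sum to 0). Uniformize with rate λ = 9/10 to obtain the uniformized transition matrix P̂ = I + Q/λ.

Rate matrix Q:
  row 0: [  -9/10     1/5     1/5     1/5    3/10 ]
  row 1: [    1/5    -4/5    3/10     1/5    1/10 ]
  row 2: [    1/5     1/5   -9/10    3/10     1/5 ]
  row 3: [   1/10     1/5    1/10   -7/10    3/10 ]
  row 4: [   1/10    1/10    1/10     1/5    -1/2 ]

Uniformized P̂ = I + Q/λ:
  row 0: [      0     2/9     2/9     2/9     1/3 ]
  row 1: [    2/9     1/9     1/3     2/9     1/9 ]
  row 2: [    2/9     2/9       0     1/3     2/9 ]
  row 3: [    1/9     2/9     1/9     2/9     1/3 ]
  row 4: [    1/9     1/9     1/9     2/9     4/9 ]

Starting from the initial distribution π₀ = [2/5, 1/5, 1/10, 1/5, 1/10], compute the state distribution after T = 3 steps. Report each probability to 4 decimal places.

π = [0.1300, 0.1698, 0.1486, 0.2381, 0.3134]

t=0: π = [0.4000, 0.2000, 0.1000, 0.2000, 0.1000]
t=1: π = [0.1000, 0.1889, 0.1889, 0.2333, 0.2889]
t=2: π = [0.1420, 0.1691, 0.1432, 0.2432, 0.3025]
t=3: π = [0.1300, 0.1698, 0.1486, 0.2381, 0.3134]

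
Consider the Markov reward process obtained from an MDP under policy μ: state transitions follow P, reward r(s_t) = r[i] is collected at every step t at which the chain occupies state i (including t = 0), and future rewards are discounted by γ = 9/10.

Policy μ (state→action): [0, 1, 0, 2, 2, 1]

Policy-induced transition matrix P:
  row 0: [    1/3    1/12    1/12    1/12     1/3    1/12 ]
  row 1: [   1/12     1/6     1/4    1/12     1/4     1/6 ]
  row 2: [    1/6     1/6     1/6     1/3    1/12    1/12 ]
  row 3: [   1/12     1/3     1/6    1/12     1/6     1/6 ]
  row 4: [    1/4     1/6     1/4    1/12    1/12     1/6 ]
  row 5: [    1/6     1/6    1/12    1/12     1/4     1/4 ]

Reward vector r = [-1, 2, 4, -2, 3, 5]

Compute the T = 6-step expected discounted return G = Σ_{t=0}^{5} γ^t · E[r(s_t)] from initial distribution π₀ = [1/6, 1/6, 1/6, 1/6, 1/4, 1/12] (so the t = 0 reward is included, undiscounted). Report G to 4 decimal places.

G = 8.7045

t=0: π = [0.1667, 0.1667, 0.1667, 0.1667, 0.2500, 0.0833], E[r] = 1.6667, γ^t·E[r] = 1.666667, running G = 1.666667
t=1: π = [0.1875, 0.1806, 0.1806, 0.1250, 0.1806, 0.1458], E[r] = 1.9167, γ^t·E[r] = 1.725000, running G = 3.391667
t=2: π = [0.1875, 0.1719, 0.1690, 0.1285, 0.1950, 0.1481], E[r] = 1.9010, γ^t·E[r] = 1.539844, running G = 4.931510
t=3: π = [0.1891, 0.1725, 0.1693, 0.1256, 0.1943, 0.1493], E[r] = 1.9110, γ^t·E[r] = 1.393102, running G = 6.324612
t=4: π = [0.1895, 0.1718, 0.1690, 0.1257, 0.1947, 0.1492], E[r] = 1.9092, γ^t·E[r] = 1.252658, running G = 7.577270
t=5: π = [0.1897, 0.1718, 0.1690, 0.1256, 0.1947, 0.1492], E[r] = 1.9089, γ^t·E[r] = 1.127187, running G = 8.704456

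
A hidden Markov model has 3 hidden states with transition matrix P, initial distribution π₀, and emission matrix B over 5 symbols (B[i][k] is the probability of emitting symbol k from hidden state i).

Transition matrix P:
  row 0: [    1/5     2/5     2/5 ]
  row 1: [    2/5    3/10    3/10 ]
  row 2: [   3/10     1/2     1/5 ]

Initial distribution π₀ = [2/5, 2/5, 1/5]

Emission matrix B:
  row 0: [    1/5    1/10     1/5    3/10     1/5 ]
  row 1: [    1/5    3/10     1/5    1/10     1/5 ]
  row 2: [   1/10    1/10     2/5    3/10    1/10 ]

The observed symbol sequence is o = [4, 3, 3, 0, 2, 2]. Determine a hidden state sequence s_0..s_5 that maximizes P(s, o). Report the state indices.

path = [1, 0, 2, 1, 0, 2]

t=0: δ = [8.000e-02, 8.000e-02, 2.000e-02]  (obs o_0=4)
t=1: δ = [9.600e-03, 3.200e-03, 9.600e-03]  ψ = [1, 0, 0]  (obs o_1=3)
t=2: δ = [8.640e-04, 4.800e-04, 1.152e-03]  ψ = [2, 2, 0]  (obs o_2=3)
t=3: δ = [6.912e-05, 1.152e-04, 3.456e-05]  ψ = [2, 2, 0]  (obs o_3=0)
t=4: δ = [9.216e-06, 6.912e-06, 1.382e-05]  ψ = [1, 1, 1]  (obs o_4=2)
t=5: δ = [8.294e-07, 1.382e-06, 1.475e-06]  ψ = [2, 2, 0]  (obs o_5=2)
backtrack: best end state = 2; path = [1, 0, 2, 1, 0, 2]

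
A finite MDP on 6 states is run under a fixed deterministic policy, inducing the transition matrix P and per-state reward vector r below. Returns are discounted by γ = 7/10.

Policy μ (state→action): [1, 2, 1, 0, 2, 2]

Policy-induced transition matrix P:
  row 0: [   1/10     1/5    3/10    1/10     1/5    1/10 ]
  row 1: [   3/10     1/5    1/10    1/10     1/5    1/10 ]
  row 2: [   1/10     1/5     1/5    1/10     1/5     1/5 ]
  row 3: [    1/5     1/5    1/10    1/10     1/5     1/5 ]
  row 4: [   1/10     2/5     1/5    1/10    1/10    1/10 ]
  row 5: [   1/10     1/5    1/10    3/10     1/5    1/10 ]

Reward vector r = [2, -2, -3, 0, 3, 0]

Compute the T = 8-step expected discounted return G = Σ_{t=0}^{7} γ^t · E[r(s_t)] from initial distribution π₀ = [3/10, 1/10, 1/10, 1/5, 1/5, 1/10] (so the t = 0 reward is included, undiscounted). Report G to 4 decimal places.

t=0: π = [0.3000, 0.1000, 0.1000, 0.2000, 0.2000, 0.1000], E[r] = 0.7000, γ^t·E[r] = 0.700000, running G = 0.700000
t=1: π = [0.1400, 0.2400, 0.1900, 0.1200, 0.1800, 0.1300], E[r] = -0.2300, γ^t·E[r] = -0.161000, running G = 0.539000
t=2: π = [0.1600, 0.2360, 0.1650, 0.1260, 0.1820, 0.1310], E[r] = -0.1010, γ^t·E[r] = -0.049490, running G = 0.489510
t=3: π = [0.1598, 0.2364, 0.1667, 0.1262, 0.1818, 0.1291], E[r] = -0.1079, γ^t·E[r] = -0.037010, running G = 0.452500
t=4: π = [0.1599, 0.2364, 0.1668, 0.1258, 0.1818, 0.1293], E[r] = -0.1079, γ^t·E[r] = -0.025904, running G = 0.426596
t=5: π = [0.1599, 0.2364, 0.1668, 0.1259, 0.1818, 0.1293], E[r] = -0.1081, γ^t·E[r] = -0.018168, running G = 0.408428
t=6: π = [0.1599, 0.2364, 0.1668, 0.1259, 0.1818, 0.1293], E[r] = -0.1081, γ^t·E[r] = -0.012714, running G = 0.395715
t=7: π = [0.1599, 0.2364, 0.1668, 0.1259, 0.1818, 0.1293], E[r] = -0.1081, γ^t·E[r] = -0.008900, running G = 0.386815

G = 0.3868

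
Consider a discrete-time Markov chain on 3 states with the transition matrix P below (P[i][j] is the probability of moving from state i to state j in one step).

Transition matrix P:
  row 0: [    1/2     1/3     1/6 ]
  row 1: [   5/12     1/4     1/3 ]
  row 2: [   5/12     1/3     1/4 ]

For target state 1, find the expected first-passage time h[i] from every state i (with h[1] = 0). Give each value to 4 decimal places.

h = [3.0000, 0.0000, 3.0000]

First-step conditioning: h[1] = 0; for i ≠ 1, h[i] = 1 + Σ_k P[i][k]·h[k].
  h[0] = 1 + 1/2·h[0] + 1/6·h[2]
  h[2] = 1 + 5/12·h[0] + 1/4·h[2]
Solving the 2×2 linear system over states ≠ 1 gives exactly h = [3, 0, 3] (h[1] = 0 is the target).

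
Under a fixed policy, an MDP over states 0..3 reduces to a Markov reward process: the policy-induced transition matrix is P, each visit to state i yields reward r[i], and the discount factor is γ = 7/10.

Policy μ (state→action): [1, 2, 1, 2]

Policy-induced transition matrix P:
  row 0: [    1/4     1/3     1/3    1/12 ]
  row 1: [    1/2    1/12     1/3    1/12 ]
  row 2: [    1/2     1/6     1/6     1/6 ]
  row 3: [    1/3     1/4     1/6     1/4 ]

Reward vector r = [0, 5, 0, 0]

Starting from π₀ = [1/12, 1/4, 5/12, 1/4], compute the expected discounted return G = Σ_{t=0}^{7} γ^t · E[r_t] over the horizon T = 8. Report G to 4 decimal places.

G = 3.5168

t=0: π = [0.0833, 0.2500, 0.4167, 0.2500], E[r] = 1.2500, γ^t·E[r] = 1.250000, running G = 1.250000
t=1: π = [0.4375, 0.1806, 0.2222, 0.1597], E[r] = 0.9028, γ^t·E[r] = 0.631944, running G = 1.881944
t=2: π = [0.3640, 0.2378, 0.2697, 0.1285], E[r] = 1.1892, γ^t·E[r] = 0.582726, running G = 2.464670
t=3: π = [0.3876, 0.2182, 0.2670, 0.1272], E[r] = 1.0911, γ^t·E[r] = 0.374246, running G = 2.838917
t=4: π = [0.3819, 0.2237, 0.2676, 0.1268], E[r] = 1.1184, γ^t·E[r] = 0.268529, running G = 3.107446
t=5: π = [0.3834, 0.2222, 0.2676, 0.1268], E[r] = 1.1112, γ^t·E[r] = 0.186761, running G = 3.294207
t=6: π = [0.3830, 0.2226, 0.2676, 0.1268], E[r] = 1.1130, γ^t·E[r] = 0.130949, running G = 3.425156
t=7: π = [0.3831, 0.2225, 0.2676, 0.1268], E[r] = 1.1126, γ^t·E[r] = 0.091626, running G = 3.516782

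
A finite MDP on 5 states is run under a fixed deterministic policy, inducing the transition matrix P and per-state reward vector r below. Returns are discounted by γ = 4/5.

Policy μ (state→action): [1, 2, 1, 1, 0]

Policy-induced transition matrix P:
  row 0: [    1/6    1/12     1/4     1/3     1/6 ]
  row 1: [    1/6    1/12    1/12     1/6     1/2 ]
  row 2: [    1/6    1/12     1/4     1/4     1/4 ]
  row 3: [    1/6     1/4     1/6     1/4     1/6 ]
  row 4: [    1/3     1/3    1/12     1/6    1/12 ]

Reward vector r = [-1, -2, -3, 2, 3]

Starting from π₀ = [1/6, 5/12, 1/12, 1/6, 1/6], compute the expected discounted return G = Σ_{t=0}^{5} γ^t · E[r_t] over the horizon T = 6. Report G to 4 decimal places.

G = 0.0213

t=0: π = [0.1667, 0.4167, 0.0833, 0.1667, 0.1667], E[r] = -0.4167, γ^t·E[r] = -0.416667, running G = -0.416667
t=1: π = [0.1944, 0.1528, 0.1389, 0.2153, 0.2986], E[r] = 0.4097, γ^t·E[r] = 0.327778, running G = -0.088889
t=2: π = [0.2164, 0.1939, 0.1568, 0.2286, 0.2043], E[r] = -0.0046, γ^t·E[r] = -0.002963, running G = -0.091852
t=3: π = [0.2007, 0.1725, 0.1646, 0.2349, 0.2273], E[r] = 0.1122, γ^t·E[r] = 0.057457, running G = -0.034395
t=4: π = [0.2046, 0.1793, 0.1638, 0.2334, 0.2189], E[r] = 0.0691, γ^t·E[r] = 0.028298, running G = -0.006097
t=5: π = [0.2032, 0.1770, 0.1642, 0.2339, 0.2218], E[r] = 0.0836, γ^t·E[r] = 0.027401, running G = 0.021304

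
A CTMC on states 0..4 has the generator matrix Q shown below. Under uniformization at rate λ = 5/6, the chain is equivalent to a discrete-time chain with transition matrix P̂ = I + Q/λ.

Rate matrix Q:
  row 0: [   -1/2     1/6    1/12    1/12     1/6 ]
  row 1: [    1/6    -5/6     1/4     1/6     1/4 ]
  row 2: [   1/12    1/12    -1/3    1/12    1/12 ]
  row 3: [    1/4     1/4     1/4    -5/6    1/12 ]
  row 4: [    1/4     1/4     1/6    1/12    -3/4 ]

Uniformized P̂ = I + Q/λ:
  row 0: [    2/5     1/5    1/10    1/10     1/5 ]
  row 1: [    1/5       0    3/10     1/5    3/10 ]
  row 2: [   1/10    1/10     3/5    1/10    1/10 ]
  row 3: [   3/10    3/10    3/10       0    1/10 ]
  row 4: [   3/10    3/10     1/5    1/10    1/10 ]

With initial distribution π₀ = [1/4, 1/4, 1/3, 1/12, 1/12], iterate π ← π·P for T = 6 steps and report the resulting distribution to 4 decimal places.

π = [0.2405, 0.1604, 0.3376, 0.1054, 0.1561]

t=0: π = [0.2500, 0.2500, 0.3333, 0.0833, 0.0833]
t=1: π = [0.2333, 0.1333, 0.3417, 0.1167, 0.1750]
t=2: π = [0.2417, 0.1683, 0.3383, 0.1017, 0.1500]
t=3: π = [0.2397, 0.1577, 0.3382, 0.1067, 0.1578]
t=4: π = [0.2406, 0.1611, 0.3377, 0.1051, 0.1555]
t=5: π = [0.2404, 0.1601, 0.3377, 0.1056, 0.1563]
t=6: π = [0.2405, 0.1604, 0.3376, 0.1054, 0.1561]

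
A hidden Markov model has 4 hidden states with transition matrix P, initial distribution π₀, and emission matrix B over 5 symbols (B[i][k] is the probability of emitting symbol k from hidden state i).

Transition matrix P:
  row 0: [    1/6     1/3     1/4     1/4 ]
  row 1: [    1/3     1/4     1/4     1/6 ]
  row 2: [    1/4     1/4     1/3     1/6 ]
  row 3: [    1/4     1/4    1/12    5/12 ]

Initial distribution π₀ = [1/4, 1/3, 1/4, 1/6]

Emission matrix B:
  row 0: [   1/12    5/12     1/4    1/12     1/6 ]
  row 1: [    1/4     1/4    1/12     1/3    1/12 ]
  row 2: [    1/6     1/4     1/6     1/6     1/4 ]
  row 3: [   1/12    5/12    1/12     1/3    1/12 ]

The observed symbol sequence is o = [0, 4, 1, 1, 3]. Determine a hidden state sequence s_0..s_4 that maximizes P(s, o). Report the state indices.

t=0: δ = [2.083e-02, 8.333e-02, 4.167e-02, 1.389e-02]  (obs o_0=0)
t=1: δ = [4.630e-03, 1.736e-03, 5.208e-03, 1.157e-03]  ψ = [1, 1, 1, 1]  (obs o_1=4)
t=2: δ = [5.425e-04, 3.858e-04, 4.340e-04, 4.823e-04]  ψ = [2, 0, 2, 0]  (obs o_2=1)
t=3: δ = [5.358e-05, 4.521e-05, 3.617e-05, 8.372e-05]  ψ = [1, 0, 2, 3]  (obs o_3=1)
t=4: δ = [1.744e-06, 6.977e-06, 2.233e-06, 1.163e-05]  ψ = [3, 3, 0, 3]  (obs o_4=3)
backtrack: best end state = 3; path = [1, 0, 3, 3, 3]

path = [1, 0, 3, 3, 3]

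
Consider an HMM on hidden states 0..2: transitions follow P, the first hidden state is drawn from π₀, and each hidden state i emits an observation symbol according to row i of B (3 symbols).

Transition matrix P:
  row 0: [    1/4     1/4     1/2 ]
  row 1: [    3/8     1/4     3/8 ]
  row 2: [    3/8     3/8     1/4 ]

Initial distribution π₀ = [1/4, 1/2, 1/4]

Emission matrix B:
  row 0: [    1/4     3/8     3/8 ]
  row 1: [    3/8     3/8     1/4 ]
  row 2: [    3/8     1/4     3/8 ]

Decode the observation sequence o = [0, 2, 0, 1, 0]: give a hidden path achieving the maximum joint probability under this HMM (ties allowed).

t=0: δ = [6.250e-02, 1.875e-01, 9.375e-02]  (obs o_0=0)
t=1: δ = [2.637e-02, 1.172e-02, 2.637e-02]  ψ = [1, 1, 1]  (obs o_1=2)
t=2: δ = [2.472e-03, 3.708e-03, 4.944e-03]  ψ = [2, 2, 0]  (obs o_2=0)
t=3: δ = [6.952e-04, 6.952e-04, 3.476e-04]  ψ = [2, 2, 1]  (obs o_3=1)
t=4: δ = [6.518e-05, 6.518e-05, 1.304e-04]  ψ = [1, 0, 0]  (obs o_4=0)
backtrack: best end state = 2; path = [1, 0, 2, 0, 2]

path = [1, 0, 2, 0, 2]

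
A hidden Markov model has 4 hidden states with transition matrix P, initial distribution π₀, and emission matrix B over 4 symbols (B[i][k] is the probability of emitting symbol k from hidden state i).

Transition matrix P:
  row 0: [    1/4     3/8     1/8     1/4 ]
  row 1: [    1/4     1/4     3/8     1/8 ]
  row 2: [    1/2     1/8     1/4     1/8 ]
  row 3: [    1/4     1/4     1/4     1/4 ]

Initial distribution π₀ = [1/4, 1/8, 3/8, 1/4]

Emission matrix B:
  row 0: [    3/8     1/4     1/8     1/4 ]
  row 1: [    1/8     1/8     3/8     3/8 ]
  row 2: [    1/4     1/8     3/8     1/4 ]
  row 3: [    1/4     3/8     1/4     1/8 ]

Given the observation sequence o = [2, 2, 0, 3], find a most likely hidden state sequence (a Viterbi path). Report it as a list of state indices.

path = [2, 2, 0, 1]

t=0: δ = [3.125e-02, 4.688e-02, 1.406e-01, 6.250e-02]  (obs o_0=2)
t=1: δ = [8.789e-03, 6.592e-03, 1.318e-02, 4.395e-03]  ψ = [2, 2, 2, 2]  (obs o_1=2)
t=2: δ = [2.472e-03, 4.120e-04, 8.240e-04, 5.493e-04]  ψ = [2, 0, 2, 0]  (obs o_2=0)
t=3: δ = [1.545e-04, 3.476e-04, 7.725e-05, 7.725e-05]  ψ = [0, 0, 0, 0]  (obs o_3=3)
backtrack: best end state = 1; path = [2, 2, 0, 1]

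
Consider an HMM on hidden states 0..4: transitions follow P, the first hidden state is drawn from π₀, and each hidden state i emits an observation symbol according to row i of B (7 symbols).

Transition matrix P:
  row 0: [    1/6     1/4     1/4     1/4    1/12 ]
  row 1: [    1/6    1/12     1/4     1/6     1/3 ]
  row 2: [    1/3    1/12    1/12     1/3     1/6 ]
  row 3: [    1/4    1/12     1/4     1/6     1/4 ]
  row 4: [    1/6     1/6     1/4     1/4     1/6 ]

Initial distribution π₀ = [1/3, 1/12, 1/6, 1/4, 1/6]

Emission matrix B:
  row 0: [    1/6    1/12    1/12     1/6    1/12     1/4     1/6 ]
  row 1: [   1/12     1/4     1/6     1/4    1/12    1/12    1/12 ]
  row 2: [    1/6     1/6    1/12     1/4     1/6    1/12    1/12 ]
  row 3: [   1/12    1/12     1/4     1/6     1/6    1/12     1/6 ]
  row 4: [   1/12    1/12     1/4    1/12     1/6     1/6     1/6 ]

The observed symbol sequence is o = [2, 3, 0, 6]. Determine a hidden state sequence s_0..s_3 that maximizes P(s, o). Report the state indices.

t=0: δ = [2.778e-02, 1.389e-02, 1.389e-02, 6.250e-02, 4.167e-02]  (obs o_0=2)
t=1: δ = [2.604e-03, 1.736e-03, 3.906e-03, 1.736e-03, 1.302e-03]  ψ = [3, 0, 3, 3, 3]  (obs o_1=3)
t=2: δ = [2.170e-04, 5.425e-05, 1.085e-04, 1.085e-04, 5.425e-05]  ψ = [2, 0, 0, 2, 2]  (obs o_2=0)
t=3: δ = [6.028e-06, 4.521e-06, 4.521e-06, 9.042e-06, 4.521e-06]  ψ = [0, 0, 0, 0, 3]  (obs o_3=6)
backtrack: best end state = 3; path = [3, 2, 0, 3]

path = [3, 2, 0, 3]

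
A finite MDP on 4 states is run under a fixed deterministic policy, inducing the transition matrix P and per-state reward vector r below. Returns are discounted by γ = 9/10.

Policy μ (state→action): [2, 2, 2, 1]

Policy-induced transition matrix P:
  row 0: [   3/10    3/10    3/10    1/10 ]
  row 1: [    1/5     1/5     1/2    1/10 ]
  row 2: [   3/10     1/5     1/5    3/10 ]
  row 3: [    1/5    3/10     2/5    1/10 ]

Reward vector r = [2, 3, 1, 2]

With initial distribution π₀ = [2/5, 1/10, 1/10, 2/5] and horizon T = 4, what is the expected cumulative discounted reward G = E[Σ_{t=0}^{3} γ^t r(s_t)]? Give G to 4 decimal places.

G = 6.6730

t=0: π = [0.4000, 0.1000, 0.1000, 0.4000], E[r] = 2.0000, γ^t·E[r] = 2.000000, running G = 2.000000
t=1: π = [0.2500, 0.2800, 0.3500, 0.1200], E[r] = 1.9300, γ^t·E[r] = 1.737000, running G = 3.737000
t=2: π = [0.2600, 0.2370, 0.3330, 0.1700], E[r] = 1.9040, γ^t·E[r] = 1.542240, running G = 5.279240
t=3: π = [0.2593, 0.2430, 0.3311, 0.1666], E[r] = 1.9119, γ^t·E[r] = 1.393775, running G = 6.673015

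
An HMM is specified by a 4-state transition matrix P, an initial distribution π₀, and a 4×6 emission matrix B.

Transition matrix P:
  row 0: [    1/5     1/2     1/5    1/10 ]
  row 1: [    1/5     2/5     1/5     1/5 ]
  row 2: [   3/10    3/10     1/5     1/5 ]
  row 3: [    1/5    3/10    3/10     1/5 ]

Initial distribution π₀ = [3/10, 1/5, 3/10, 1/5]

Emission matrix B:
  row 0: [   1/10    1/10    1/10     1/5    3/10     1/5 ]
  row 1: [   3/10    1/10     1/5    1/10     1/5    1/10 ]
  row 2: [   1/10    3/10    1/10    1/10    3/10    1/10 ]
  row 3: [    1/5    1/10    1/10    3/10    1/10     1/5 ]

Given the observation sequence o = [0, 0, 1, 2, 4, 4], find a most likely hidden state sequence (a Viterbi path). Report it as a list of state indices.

t=0: δ = [3.000e-02, 6.000e-02, 3.000e-02, 4.000e-02]  (obs o_0=0)
t=1: δ = [1.200e-03, 7.200e-03, 1.200e-03, 2.400e-03]  ψ = [1, 1, 1, 1]  (obs o_1=0)
t=2: δ = [1.440e-04, 2.880e-04, 4.320e-04, 1.440e-04]  ψ = [1, 1, 1, 1]  (obs o_2=1)
t=3: δ = [1.296e-05, 2.592e-05, 8.640e-06, 8.640e-06]  ψ = [2, 2, 2, 2]  (obs o_3=2)
t=4: δ = [1.555e-06, 2.074e-06, 1.555e-06, 5.184e-07]  ψ = [1, 1, 1, 1]  (obs o_4=4)
t=5: δ = [1.400e-07, 1.659e-07, 1.244e-07, 4.147e-08]  ψ = [2, 1, 1, 1]  (obs o_5=4)
backtrack: best end state = 1; path = [1, 1, 2, 1, 1, 1]

path = [1, 1, 2, 1, 1, 1]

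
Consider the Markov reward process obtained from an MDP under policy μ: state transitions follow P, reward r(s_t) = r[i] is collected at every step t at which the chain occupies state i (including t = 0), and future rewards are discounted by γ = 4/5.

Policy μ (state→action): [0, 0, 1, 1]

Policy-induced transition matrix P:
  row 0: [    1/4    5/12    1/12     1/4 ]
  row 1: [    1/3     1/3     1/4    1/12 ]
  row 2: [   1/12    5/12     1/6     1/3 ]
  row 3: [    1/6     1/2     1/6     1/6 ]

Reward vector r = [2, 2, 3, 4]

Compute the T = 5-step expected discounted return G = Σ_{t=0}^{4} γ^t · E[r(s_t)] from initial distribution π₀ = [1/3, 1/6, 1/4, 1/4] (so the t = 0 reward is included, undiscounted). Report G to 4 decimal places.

t=0: π = [0.3333, 0.1667, 0.2500, 0.2500], E[r] = 2.7500, γ^t·E[r] = 2.750000, running G = 2.750000
t=1: π = [0.2014, 0.4236, 0.1528, 0.2222], E[r] = 2.5972, γ^t·E[r] = 2.077778, running G = 4.827778
t=2: π = [0.2413, 0.3999, 0.1852, 0.1736], E[r] = 2.5324, γ^t·E[r] = 1.620741, running G = 6.448519
t=3: π = [0.2380, 0.3978, 0.1799, 0.1843], E[r] = 2.5485, γ^t·E[r] = 1.304840, running G = 7.753358
t=4: π = [0.2378, 0.3989, 0.1800, 0.1833], E[r] = 2.5466, γ^t·E[r] = 1.043105, running G = 8.796463

G = 8.7965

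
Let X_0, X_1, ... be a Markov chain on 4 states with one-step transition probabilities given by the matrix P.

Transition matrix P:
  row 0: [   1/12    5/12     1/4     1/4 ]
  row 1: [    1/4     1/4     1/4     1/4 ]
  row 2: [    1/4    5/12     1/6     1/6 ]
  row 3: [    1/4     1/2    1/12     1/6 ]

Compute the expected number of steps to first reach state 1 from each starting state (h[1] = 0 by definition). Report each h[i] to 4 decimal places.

First-step conditioning: h[1] = 0; for i ≠ 1, h[i] = 1 + Σ_k P[i][k]·h[k].
  h[0] = 1 + 1/12·h[0] + 1/4·h[2] + 1/4·h[3]
  h[2] = 1 + 1/4·h[0] + 1/6·h[2] + 1/6·h[3]
  h[3] = 1 + 1/4·h[0] + 1/12·h[2] + 1/6·h[3]
Solving the 3×3 linear system over states ≠ 1 gives exactly h = [2004/871, 0, 2016/871, 1848/871] (h[1] = 0 is the target).

h = [2.3008, 0.0000, 2.3146, 2.1217]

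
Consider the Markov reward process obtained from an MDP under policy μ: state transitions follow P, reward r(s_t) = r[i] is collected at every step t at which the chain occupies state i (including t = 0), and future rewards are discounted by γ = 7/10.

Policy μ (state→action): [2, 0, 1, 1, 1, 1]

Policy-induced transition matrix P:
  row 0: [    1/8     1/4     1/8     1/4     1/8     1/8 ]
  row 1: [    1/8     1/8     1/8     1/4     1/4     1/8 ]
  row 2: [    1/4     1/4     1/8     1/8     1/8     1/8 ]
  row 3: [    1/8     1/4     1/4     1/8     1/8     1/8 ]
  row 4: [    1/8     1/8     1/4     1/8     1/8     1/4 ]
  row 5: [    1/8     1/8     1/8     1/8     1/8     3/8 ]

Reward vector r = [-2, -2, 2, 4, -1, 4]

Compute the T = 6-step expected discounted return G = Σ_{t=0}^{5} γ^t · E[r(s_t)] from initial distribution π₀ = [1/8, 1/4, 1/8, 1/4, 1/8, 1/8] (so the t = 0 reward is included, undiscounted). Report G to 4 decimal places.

t=0: π = [0.1250, 0.2500, 0.1250, 0.2500, 0.1250, 0.1250], E[r] = 0.8750, γ^t·E[r] = 0.875000, running G = 0.875000
t=1: π = [0.1406, 0.1875, 0.1719, 0.1719, 0.1563, 0.1719], E[r] = 0.9063, γ^t·E[r] = 0.634375, running G = 1.509375
t=2: π = [0.1465, 0.1855, 0.1660, 0.1660, 0.1484, 0.1875], E[r] = 0.9336, γ^t·E[r] = 0.457461, running G = 1.966836
t=3: π = [0.1458, 0.1848, 0.1643, 0.1665, 0.1482, 0.1904], E[r] = 0.9470, γ^t·E[r] = 0.324828, running G = 2.291664
t=4: π = [0.1455, 0.1846, 0.1643, 0.1663, 0.1481, 0.1911], E[r] = 0.9502, γ^t·E[r] = 0.228135, running G = 2.519799
t=5: π = [0.1455, 0.1845, 0.1643, 0.1663, 0.1481, 0.1913], E[r] = 0.9506, γ^t·E[r] = 0.159774, running G = 2.679573

G = 2.6796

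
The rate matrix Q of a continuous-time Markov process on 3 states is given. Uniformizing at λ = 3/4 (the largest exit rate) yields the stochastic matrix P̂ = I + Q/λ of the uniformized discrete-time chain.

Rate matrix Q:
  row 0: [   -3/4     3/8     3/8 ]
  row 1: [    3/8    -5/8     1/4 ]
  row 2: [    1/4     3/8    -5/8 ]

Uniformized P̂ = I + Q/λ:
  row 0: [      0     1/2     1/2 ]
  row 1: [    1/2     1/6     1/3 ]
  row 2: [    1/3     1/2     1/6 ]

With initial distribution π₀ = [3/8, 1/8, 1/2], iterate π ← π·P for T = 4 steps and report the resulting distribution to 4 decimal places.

π = [0.3040, 0.3719, 0.3241]

t=0: π = [0.3750, 0.1250, 0.5000]
t=1: π = [0.2292, 0.4583, 0.3125]
t=2: π = [0.3333, 0.3472, 0.3194]
t=3: π = [0.2801, 0.3843, 0.3356]
t=4: π = [0.3040, 0.3719, 0.3241]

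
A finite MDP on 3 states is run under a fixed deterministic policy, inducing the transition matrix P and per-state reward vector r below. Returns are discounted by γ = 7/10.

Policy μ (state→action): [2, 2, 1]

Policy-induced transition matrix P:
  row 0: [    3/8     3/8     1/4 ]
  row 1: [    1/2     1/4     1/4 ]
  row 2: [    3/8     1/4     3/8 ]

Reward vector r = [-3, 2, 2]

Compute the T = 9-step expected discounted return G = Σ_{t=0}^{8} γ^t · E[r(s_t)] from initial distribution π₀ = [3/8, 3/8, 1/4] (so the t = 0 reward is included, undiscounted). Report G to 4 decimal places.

G = -0.0455

t=0: π = [0.3750, 0.3750, 0.2500], E[r] = 0.1250, γ^t·E[r] = 0.125000, running G = 0.125000
t=1: π = [0.4219, 0.2969, 0.2813], E[r] = -0.1094, γ^t·E[r] = -0.076563, running G = 0.048438
t=2: π = [0.4121, 0.3027, 0.2852], E[r] = -0.0605, γ^t·E[r] = -0.029668, running G = 0.018770
t=3: π = [0.4128, 0.3015, 0.2856], E[r] = -0.0642, γ^t·E[r] = -0.022024, running G = -0.003254
t=4: π = [0.4127, 0.3016, 0.2857], E[r] = -0.0634, γ^t·E[r] = -0.015233, running G = -0.018488
t=5: π = [0.4127, 0.3016, 0.2857], E[r] = -0.0635, γ^t·E[r] = -0.010673, running G = -0.029161
t=6: π = [0.4127, 0.3016, 0.2857], E[r] = -0.0635, γ^t·E[r] = -0.007470, running G = -0.036630
t=7: π = [0.4127, 0.3016, 0.2857], E[r] = -0.0635, γ^t·E[r] = -0.005229, running G = -0.041859
t=8: π = [0.4127, 0.3016, 0.2857], E[r] = -0.0635, γ^t·E[r] = -0.003660, running G = -0.045519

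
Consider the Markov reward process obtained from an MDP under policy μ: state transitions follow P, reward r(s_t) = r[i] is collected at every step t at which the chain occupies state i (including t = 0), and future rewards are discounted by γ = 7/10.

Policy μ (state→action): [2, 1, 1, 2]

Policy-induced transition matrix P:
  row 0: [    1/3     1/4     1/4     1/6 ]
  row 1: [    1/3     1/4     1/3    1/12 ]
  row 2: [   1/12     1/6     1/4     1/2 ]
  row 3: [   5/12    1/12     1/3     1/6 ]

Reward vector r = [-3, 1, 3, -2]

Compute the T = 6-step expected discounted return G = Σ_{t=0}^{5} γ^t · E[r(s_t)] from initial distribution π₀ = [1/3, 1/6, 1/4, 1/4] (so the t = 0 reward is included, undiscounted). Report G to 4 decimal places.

G = -1.1646

t=0: π = [0.3333, 0.1667, 0.2500, 0.2500], E[r] = -0.5833, γ^t·E[r] = -0.583333, running G = -0.583333
t=1: π = [0.2917, 0.1875, 0.2847, 0.2361], E[r] = -0.3056, γ^t·E[r] = -0.213889, running G = -0.797222
t=2: π = [0.2818, 0.1869, 0.2853, 0.2459], E[r] = -0.2946, γ^t·E[r] = -0.144334, running G = -0.941557
t=3: π = [0.2825, 0.1852, 0.2861, 0.2462], E[r] = -0.2964, γ^t·E[r] = -0.101679, running G = -1.043236
t=4: π = [0.2823, 0.1851, 0.2860, 0.2466], E[r] = -0.2972, γ^t·E[r] = -0.071354, running G = -1.114590
t=5: π = [0.2824, 0.1851, 0.2860, 0.2466], E[r] = -0.2973, γ^t·E[r] = -0.049966, running G = -1.164556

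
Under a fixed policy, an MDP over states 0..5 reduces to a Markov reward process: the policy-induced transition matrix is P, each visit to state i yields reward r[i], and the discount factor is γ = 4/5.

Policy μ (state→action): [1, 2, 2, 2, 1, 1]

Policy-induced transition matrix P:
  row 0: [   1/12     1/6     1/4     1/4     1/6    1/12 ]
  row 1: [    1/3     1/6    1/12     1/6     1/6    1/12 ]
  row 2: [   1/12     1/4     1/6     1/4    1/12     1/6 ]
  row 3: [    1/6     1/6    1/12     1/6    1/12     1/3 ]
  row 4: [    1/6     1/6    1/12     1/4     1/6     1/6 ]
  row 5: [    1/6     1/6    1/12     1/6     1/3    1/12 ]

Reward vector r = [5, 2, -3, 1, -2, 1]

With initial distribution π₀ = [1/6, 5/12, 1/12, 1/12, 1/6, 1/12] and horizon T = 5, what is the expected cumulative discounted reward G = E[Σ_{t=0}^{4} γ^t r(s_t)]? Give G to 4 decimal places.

t=0: π = [0.1667, 0.4167, 0.0833, 0.0833, 0.1667, 0.0833], E[r] = 1.2500, γ^t·E[r] = 1.250000, running G = 1.250000
t=1: π = [0.2153, 0.1736, 0.1181, 0.2014, 0.1667, 0.1250], E[r] = 1.0625, γ^t·E[r] = 0.850000, running G = 2.100000
t=2: π = [0.1678, 0.1765, 0.1291, 0.2083, 0.1609, 0.1574], E[r] = 0.8490, γ^t·E[r] = 0.543333, running G = 2.643333
t=3: π = [0.1713, 0.1774, 0.1221, 0.2048, 0.1648, 0.1596], E[r] = 0.8802, γ^t·E[r] = 0.450667, running G = 3.094000
t=4: π = [0.1718, 0.1768, 0.1221, 0.2048, 0.1660, 0.1584], E[r] = 0.8777, γ^t·E[r] = 0.359491, running G = 3.453491

G = 3.4535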